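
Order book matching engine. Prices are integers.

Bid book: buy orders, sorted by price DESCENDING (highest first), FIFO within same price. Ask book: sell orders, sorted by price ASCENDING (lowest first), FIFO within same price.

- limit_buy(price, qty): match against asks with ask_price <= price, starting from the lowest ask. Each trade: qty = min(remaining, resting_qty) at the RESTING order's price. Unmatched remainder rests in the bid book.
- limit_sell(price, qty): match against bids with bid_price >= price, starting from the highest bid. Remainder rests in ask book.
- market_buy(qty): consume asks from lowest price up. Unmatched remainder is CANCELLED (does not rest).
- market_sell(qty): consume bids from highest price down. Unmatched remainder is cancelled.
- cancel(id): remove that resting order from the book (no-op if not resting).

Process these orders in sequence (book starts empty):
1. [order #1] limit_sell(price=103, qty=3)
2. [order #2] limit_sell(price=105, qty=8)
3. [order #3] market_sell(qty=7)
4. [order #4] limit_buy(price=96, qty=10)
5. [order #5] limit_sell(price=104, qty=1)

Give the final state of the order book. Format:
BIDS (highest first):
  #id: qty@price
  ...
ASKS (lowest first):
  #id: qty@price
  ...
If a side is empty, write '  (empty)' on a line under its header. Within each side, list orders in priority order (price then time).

After op 1 [order #1] limit_sell(price=103, qty=3): fills=none; bids=[-] asks=[#1:3@103]
After op 2 [order #2] limit_sell(price=105, qty=8): fills=none; bids=[-] asks=[#1:3@103 #2:8@105]
After op 3 [order #3] market_sell(qty=7): fills=none; bids=[-] asks=[#1:3@103 #2:8@105]
After op 4 [order #4] limit_buy(price=96, qty=10): fills=none; bids=[#4:10@96] asks=[#1:3@103 #2:8@105]
After op 5 [order #5] limit_sell(price=104, qty=1): fills=none; bids=[#4:10@96] asks=[#1:3@103 #5:1@104 #2:8@105]

Answer: BIDS (highest first):
  #4: 10@96
ASKS (lowest first):
  #1: 3@103
  #5: 1@104
  #2: 8@105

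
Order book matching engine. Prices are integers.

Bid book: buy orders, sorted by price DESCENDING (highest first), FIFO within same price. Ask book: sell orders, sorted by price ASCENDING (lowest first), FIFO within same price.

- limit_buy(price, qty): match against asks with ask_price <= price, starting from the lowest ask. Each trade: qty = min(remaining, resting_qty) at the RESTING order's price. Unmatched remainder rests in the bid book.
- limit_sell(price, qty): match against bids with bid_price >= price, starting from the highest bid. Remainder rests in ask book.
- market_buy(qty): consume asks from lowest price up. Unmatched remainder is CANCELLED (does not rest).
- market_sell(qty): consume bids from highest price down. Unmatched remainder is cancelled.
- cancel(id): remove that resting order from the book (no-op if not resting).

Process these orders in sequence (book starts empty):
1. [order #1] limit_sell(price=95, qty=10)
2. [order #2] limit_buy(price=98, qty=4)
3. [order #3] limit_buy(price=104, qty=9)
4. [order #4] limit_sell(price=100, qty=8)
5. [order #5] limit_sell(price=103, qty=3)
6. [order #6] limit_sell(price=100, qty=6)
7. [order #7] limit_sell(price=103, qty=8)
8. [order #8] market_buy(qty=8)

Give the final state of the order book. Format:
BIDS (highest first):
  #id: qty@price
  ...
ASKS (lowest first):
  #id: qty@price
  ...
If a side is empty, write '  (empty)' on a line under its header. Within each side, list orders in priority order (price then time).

After op 1 [order #1] limit_sell(price=95, qty=10): fills=none; bids=[-] asks=[#1:10@95]
After op 2 [order #2] limit_buy(price=98, qty=4): fills=#2x#1:4@95; bids=[-] asks=[#1:6@95]
After op 3 [order #3] limit_buy(price=104, qty=9): fills=#3x#1:6@95; bids=[#3:3@104] asks=[-]
After op 4 [order #4] limit_sell(price=100, qty=8): fills=#3x#4:3@104; bids=[-] asks=[#4:5@100]
After op 5 [order #5] limit_sell(price=103, qty=3): fills=none; bids=[-] asks=[#4:5@100 #5:3@103]
After op 6 [order #6] limit_sell(price=100, qty=6): fills=none; bids=[-] asks=[#4:5@100 #6:6@100 #5:3@103]
After op 7 [order #7] limit_sell(price=103, qty=8): fills=none; bids=[-] asks=[#4:5@100 #6:6@100 #5:3@103 #7:8@103]
After op 8 [order #8] market_buy(qty=8): fills=#8x#4:5@100 #8x#6:3@100; bids=[-] asks=[#6:3@100 #5:3@103 #7:8@103]

Answer: BIDS (highest first):
  (empty)
ASKS (lowest first):
  #6: 3@100
  #5: 3@103
  #7: 8@103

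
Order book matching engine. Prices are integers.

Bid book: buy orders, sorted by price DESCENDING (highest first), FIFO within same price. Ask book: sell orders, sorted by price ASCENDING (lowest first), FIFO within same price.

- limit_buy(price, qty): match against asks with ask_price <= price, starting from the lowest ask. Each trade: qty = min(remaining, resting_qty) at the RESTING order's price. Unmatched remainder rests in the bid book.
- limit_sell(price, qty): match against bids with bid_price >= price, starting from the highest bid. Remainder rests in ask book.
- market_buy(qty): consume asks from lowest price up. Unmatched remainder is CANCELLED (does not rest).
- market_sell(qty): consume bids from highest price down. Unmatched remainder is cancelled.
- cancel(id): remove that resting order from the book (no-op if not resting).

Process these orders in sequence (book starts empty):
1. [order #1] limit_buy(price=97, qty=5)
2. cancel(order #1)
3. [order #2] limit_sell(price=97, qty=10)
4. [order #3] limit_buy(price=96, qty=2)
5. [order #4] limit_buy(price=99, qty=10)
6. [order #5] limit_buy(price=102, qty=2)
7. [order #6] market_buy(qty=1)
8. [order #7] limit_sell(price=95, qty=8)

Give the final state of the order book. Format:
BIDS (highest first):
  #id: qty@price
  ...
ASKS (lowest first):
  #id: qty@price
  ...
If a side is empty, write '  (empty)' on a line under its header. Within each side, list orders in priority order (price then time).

After op 1 [order #1] limit_buy(price=97, qty=5): fills=none; bids=[#1:5@97] asks=[-]
After op 2 cancel(order #1): fills=none; bids=[-] asks=[-]
After op 3 [order #2] limit_sell(price=97, qty=10): fills=none; bids=[-] asks=[#2:10@97]
After op 4 [order #3] limit_buy(price=96, qty=2): fills=none; bids=[#3:2@96] asks=[#2:10@97]
After op 5 [order #4] limit_buy(price=99, qty=10): fills=#4x#2:10@97; bids=[#3:2@96] asks=[-]
After op 6 [order #5] limit_buy(price=102, qty=2): fills=none; bids=[#5:2@102 #3:2@96] asks=[-]
After op 7 [order #6] market_buy(qty=1): fills=none; bids=[#5:2@102 #3:2@96] asks=[-]
After op 8 [order #7] limit_sell(price=95, qty=8): fills=#5x#7:2@102 #3x#7:2@96; bids=[-] asks=[#7:4@95]

Answer: BIDS (highest first):
  (empty)
ASKS (lowest first):
  #7: 4@95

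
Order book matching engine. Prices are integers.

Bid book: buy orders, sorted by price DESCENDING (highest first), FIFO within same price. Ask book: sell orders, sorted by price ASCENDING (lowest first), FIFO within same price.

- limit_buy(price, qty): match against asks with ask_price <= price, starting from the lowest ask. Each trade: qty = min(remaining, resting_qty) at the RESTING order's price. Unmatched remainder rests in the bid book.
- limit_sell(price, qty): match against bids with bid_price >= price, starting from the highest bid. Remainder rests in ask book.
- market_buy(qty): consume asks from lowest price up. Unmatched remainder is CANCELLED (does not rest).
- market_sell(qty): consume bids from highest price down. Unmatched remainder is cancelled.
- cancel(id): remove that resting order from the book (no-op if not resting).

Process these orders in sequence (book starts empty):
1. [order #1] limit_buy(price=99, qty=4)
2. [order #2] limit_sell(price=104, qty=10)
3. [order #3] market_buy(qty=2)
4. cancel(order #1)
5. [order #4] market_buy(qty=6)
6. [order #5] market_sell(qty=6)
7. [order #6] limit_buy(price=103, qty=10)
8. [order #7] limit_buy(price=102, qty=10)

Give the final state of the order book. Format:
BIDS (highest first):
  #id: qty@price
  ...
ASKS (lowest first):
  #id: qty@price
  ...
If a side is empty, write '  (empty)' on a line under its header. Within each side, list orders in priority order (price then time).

After op 1 [order #1] limit_buy(price=99, qty=4): fills=none; bids=[#1:4@99] asks=[-]
After op 2 [order #2] limit_sell(price=104, qty=10): fills=none; bids=[#1:4@99] asks=[#2:10@104]
After op 3 [order #3] market_buy(qty=2): fills=#3x#2:2@104; bids=[#1:4@99] asks=[#2:8@104]
After op 4 cancel(order #1): fills=none; bids=[-] asks=[#2:8@104]
After op 5 [order #4] market_buy(qty=6): fills=#4x#2:6@104; bids=[-] asks=[#2:2@104]
After op 6 [order #5] market_sell(qty=6): fills=none; bids=[-] asks=[#2:2@104]
After op 7 [order #6] limit_buy(price=103, qty=10): fills=none; bids=[#6:10@103] asks=[#2:2@104]
After op 8 [order #7] limit_buy(price=102, qty=10): fills=none; bids=[#6:10@103 #7:10@102] asks=[#2:2@104]

Answer: BIDS (highest first):
  #6: 10@103
  #7: 10@102
ASKS (lowest first):
  #2: 2@104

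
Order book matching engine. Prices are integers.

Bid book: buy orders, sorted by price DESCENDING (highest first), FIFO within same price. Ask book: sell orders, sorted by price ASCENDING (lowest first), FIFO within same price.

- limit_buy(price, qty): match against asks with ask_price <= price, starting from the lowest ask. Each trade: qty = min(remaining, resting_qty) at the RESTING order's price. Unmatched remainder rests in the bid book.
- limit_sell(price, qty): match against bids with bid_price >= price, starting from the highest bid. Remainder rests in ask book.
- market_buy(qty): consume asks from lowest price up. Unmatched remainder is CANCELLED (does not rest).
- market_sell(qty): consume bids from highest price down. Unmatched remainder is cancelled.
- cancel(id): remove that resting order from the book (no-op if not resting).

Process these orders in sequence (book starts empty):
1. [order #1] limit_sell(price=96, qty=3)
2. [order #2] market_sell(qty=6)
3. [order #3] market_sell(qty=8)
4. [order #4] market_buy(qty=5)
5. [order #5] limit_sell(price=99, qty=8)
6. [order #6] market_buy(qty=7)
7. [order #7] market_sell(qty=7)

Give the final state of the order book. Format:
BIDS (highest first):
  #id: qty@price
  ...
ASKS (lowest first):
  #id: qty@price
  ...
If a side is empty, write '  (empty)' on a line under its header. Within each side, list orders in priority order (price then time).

After op 1 [order #1] limit_sell(price=96, qty=3): fills=none; bids=[-] asks=[#1:3@96]
After op 2 [order #2] market_sell(qty=6): fills=none; bids=[-] asks=[#1:3@96]
After op 3 [order #3] market_sell(qty=8): fills=none; bids=[-] asks=[#1:3@96]
After op 4 [order #4] market_buy(qty=5): fills=#4x#1:3@96; bids=[-] asks=[-]
After op 5 [order #5] limit_sell(price=99, qty=8): fills=none; bids=[-] asks=[#5:8@99]
After op 6 [order #6] market_buy(qty=7): fills=#6x#5:7@99; bids=[-] asks=[#5:1@99]
After op 7 [order #7] market_sell(qty=7): fills=none; bids=[-] asks=[#5:1@99]

Answer: BIDS (highest first):
  (empty)
ASKS (lowest first):
  #5: 1@99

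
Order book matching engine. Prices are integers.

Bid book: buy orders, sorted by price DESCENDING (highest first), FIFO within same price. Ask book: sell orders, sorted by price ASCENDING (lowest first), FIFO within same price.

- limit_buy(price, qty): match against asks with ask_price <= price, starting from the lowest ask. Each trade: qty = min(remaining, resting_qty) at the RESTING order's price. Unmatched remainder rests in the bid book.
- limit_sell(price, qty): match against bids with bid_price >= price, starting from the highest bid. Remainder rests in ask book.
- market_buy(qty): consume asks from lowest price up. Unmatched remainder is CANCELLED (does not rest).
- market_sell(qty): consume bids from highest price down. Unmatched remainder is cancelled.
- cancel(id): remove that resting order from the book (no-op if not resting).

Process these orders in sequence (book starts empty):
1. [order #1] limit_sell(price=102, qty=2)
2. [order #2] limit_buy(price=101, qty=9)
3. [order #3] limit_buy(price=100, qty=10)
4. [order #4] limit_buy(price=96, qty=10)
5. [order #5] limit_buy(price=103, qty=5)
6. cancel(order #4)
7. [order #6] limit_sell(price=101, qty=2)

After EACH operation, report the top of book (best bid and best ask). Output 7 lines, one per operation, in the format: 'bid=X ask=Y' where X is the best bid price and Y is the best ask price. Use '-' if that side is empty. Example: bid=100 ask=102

After op 1 [order #1] limit_sell(price=102, qty=2): fills=none; bids=[-] asks=[#1:2@102]
After op 2 [order #2] limit_buy(price=101, qty=9): fills=none; bids=[#2:9@101] asks=[#1:2@102]
After op 3 [order #3] limit_buy(price=100, qty=10): fills=none; bids=[#2:9@101 #3:10@100] asks=[#1:2@102]
After op 4 [order #4] limit_buy(price=96, qty=10): fills=none; bids=[#2:9@101 #3:10@100 #4:10@96] asks=[#1:2@102]
After op 5 [order #5] limit_buy(price=103, qty=5): fills=#5x#1:2@102; bids=[#5:3@103 #2:9@101 #3:10@100 #4:10@96] asks=[-]
After op 6 cancel(order #4): fills=none; bids=[#5:3@103 #2:9@101 #3:10@100] asks=[-]
After op 7 [order #6] limit_sell(price=101, qty=2): fills=#5x#6:2@103; bids=[#5:1@103 #2:9@101 #3:10@100] asks=[-]

Answer: bid=- ask=102
bid=101 ask=102
bid=101 ask=102
bid=101 ask=102
bid=103 ask=-
bid=103 ask=-
bid=103 ask=-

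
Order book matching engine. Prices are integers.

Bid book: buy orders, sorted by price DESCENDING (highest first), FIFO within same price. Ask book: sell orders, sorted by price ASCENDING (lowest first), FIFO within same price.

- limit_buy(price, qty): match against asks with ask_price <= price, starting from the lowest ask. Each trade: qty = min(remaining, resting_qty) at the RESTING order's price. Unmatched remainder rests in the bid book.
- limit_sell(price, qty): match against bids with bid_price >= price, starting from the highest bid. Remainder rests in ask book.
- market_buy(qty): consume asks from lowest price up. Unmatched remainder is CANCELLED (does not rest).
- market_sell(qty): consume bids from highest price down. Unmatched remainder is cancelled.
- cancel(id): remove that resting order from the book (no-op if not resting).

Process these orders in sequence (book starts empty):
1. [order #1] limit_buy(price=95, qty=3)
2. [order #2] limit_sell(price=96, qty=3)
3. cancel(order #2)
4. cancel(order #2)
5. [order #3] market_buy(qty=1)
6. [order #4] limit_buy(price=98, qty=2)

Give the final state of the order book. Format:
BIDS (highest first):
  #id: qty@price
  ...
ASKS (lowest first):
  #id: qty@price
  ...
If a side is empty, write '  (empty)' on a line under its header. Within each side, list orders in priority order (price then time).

After op 1 [order #1] limit_buy(price=95, qty=3): fills=none; bids=[#1:3@95] asks=[-]
After op 2 [order #2] limit_sell(price=96, qty=3): fills=none; bids=[#1:3@95] asks=[#2:3@96]
After op 3 cancel(order #2): fills=none; bids=[#1:3@95] asks=[-]
After op 4 cancel(order #2): fills=none; bids=[#1:3@95] asks=[-]
After op 5 [order #3] market_buy(qty=1): fills=none; bids=[#1:3@95] asks=[-]
After op 6 [order #4] limit_buy(price=98, qty=2): fills=none; bids=[#4:2@98 #1:3@95] asks=[-]

Answer: BIDS (highest first):
  #4: 2@98
  #1: 3@95
ASKS (lowest first):
  (empty)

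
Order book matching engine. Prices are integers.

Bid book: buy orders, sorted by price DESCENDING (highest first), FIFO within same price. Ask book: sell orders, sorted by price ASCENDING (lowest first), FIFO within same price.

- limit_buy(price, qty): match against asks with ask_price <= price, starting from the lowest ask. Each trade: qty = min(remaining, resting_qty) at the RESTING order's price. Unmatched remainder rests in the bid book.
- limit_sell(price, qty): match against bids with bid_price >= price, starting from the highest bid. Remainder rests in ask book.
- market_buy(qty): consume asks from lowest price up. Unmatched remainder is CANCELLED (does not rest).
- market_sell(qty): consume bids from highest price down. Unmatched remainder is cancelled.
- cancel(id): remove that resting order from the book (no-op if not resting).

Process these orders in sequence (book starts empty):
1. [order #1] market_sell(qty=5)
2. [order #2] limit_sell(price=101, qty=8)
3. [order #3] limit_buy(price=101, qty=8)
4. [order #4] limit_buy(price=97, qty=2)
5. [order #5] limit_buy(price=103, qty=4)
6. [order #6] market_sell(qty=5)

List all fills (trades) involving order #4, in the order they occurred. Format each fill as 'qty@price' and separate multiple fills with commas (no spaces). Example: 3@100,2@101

After op 1 [order #1] market_sell(qty=5): fills=none; bids=[-] asks=[-]
After op 2 [order #2] limit_sell(price=101, qty=8): fills=none; bids=[-] asks=[#2:8@101]
After op 3 [order #3] limit_buy(price=101, qty=8): fills=#3x#2:8@101; bids=[-] asks=[-]
After op 4 [order #4] limit_buy(price=97, qty=2): fills=none; bids=[#4:2@97] asks=[-]
After op 5 [order #5] limit_buy(price=103, qty=4): fills=none; bids=[#5:4@103 #4:2@97] asks=[-]
After op 6 [order #6] market_sell(qty=5): fills=#5x#6:4@103 #4x#6:1@97; bids=[#4:1@97] asks=[-]

Answer: 1@97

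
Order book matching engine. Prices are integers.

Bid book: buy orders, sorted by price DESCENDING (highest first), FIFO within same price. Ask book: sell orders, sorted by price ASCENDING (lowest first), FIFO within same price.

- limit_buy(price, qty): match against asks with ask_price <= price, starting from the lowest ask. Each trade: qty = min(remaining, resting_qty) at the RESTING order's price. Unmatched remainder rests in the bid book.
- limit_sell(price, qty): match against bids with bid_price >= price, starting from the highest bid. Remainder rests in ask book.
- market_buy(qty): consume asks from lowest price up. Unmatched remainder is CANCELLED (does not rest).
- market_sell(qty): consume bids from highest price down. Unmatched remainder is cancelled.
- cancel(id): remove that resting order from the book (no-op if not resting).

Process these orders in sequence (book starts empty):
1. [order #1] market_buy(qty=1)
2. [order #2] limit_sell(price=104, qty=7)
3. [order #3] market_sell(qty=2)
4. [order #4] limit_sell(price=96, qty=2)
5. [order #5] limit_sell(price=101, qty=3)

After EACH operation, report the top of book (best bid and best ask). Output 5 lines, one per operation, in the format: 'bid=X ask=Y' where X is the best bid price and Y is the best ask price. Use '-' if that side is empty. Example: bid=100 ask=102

After op 1 [order #1] market_buy(qty=1): fills=none; bids=[-] asks=[-]
After op 2 [order #2] limit_sell(price=104, qty=7): fills=none; bids=[-] asks=[#2:7@104]
After op 3 [order #3] market_sell(qty=2): fills=none; bids=[-] asks=[#2:7@104]
After op 4 [order #4] limit_sell(price=96, qty=2): fills=none; bids=[-] asks=[#4:2@96 #2:7@104]
After op 5 [order #5] limit_sell(price=101, qty=3): fills=none; bids=[-] asks=[#4:2@96 #5:3@101 #2:7@104]

Answer: bid=- ask=-
bid=- ask=104
bid=- ask=104
bid=- ask=96
bid=- ask=96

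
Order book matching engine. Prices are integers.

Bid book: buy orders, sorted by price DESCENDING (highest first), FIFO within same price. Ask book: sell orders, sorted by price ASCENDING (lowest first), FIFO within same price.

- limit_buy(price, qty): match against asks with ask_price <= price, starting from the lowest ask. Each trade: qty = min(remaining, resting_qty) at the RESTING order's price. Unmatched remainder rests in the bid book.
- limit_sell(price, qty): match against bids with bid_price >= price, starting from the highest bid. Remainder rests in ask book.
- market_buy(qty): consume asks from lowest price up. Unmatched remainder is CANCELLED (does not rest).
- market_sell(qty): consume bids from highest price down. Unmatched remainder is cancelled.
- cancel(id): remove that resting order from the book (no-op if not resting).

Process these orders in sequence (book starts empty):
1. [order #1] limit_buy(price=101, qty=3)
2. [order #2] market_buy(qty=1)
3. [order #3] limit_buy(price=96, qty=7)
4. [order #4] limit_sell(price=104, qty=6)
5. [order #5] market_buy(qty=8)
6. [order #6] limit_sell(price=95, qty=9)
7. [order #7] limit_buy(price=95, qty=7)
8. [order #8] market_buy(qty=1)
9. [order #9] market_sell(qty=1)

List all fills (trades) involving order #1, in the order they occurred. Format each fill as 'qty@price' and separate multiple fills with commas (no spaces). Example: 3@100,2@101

After op 1 [order #1] limit_buy(price=101, qty=3): fills=none; bids=[#1:3@101] asks=[-]
After op 2 [order #2] market_buy(qty=1): fills=none; bids=[#1:3@101] asks=[-]
After op 3 [order #3] limit_buy(price=96, qty=7): fills=none; bids=[#1:3@101 #3:7@96] asks=[-]
After op 4 [order #4] limit_sell(price=104, qty=6): fills=none; bids=[#1:3@101 #3:7@96] asks=[#4:6@104]
After op 5 [order #5] market_buy(qty=8): fills=#5x#4:6@104; bids=[#1:3@101 #3:7@96] asks=[-]
After op 6 [order #6] limit_sell(price=95, qty=9): fills=#1x#6:3@101 #3x#6:6@96; bids=[#3:1@96] asks=[-]
After op 7 [order #7] limit_buy(price=95, qty=7): fills=none; bids=[#3:1@96 #7:7@95] asks=[-]
After op 8 [order #8] market_buy(qty=1): fills=none; bids=[#3:1@96 #7:7@95] asks=[-]
After op 9 [order #9] market_sell(qty=1): fills=#3x#9:1@96; bids=[#7:7@95] asks=[-]

Answer: 3@101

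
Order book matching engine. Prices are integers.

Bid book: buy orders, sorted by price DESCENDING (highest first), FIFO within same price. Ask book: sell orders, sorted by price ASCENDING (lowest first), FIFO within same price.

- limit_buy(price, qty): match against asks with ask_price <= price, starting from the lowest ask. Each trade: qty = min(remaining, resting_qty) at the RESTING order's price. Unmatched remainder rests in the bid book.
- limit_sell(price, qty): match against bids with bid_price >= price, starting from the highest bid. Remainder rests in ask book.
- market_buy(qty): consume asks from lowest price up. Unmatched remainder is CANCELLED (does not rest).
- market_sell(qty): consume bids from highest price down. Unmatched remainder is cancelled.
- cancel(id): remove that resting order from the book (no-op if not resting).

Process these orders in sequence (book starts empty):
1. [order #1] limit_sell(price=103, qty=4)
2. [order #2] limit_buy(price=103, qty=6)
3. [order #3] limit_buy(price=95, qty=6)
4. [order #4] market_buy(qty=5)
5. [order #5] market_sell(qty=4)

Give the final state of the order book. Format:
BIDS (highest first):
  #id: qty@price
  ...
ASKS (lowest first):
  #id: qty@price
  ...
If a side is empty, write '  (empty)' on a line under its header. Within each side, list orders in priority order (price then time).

Answer: BIDS (highest first):
  #3: 4@95
ASKS (lowest first):
  (empty)

Derivation:
After op 1 [order #1] limit_sell(price=103, qty=4): fills=none; bids=[-] asks=[#1:4@103]
After op 2 [order #2] limit_buy(price=103, qty=6): fills=#2x#1:4@103; bids=[#2:2@103] asks=[-]
After op 3 [order #3] limit_buy(price=95, qty=6): fills=none; bids=[#2:2@103 #3:6@95] asks=[-]
After op 4 [order #4] market_buy(qty=5): fills=none; bids=[#2:2@103 #3:6@95] asks=[-]
After op 5 [order #5] market_sell(qty=4): fills=#2x#5:2@103 #3x#5:2@95; bids=[#3:4@95] asks=[-]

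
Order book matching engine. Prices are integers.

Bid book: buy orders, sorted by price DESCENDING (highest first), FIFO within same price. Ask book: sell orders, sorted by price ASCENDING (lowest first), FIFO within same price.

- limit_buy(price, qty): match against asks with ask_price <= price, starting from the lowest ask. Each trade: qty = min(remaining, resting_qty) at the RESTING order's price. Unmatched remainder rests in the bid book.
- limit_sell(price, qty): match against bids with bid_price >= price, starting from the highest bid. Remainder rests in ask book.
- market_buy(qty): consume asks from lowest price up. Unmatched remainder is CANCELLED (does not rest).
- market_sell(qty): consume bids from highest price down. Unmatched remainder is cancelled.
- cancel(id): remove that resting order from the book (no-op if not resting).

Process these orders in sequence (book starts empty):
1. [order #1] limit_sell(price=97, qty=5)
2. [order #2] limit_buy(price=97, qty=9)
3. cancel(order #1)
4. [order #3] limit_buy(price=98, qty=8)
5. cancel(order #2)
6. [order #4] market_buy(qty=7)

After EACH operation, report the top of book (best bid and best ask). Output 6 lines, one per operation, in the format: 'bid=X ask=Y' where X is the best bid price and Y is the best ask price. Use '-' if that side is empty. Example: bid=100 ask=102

After op 1 [order #1] limit_sell(price=97, qty=5): fills=none; bids=[-] asks=[#1:5@97]
After op 2 [order #2] limit_buy(price=97, qty=9): fills=#2x#1:5@97; bids=[#2:4@97] asks=[-]
After op 3 cancel(order #1): fills=none; bids=[#2:4@97] asks=[-]
After op 4 [order #3] limit_buy(price=98, qty=8): fills=none; bids=[#3:8@98 #2:4@97] asks=[-]
After op 5 cancel(order #2): fills=none; bids=[#3:8@98] asks=[-]
After op 6 [order #4] market_buy(qty=7): fills=none; bids=[#3:8@98] asks=[-]

Answer: bid=- ask=97
bid=97 ask=-
bid=97 ask=-
bid=98 ask=-
bid=98 ask=-
bid=98 ask=-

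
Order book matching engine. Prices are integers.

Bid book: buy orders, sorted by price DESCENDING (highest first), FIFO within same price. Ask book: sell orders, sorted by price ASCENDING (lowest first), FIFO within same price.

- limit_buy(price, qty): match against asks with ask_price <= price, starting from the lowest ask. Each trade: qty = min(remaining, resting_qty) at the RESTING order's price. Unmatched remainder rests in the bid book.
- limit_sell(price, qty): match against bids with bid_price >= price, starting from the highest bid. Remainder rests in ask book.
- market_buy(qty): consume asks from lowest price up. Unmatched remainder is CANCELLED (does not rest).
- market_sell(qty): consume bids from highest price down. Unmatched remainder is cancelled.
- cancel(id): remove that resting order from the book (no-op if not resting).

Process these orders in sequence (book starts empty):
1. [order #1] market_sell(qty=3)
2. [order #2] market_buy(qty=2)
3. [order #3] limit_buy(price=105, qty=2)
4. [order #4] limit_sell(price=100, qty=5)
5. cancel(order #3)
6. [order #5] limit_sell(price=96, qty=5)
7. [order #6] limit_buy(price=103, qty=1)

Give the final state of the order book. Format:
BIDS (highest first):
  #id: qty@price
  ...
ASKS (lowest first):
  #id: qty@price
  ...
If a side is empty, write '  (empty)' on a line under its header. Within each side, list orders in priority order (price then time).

After op 1 [order #1] market_sell(qty=3): fills=none; bids=[-] asks=[-]
After op 2 [order #2] market_buy(qty=2): fills=none; bids=[-] asks=[-]
After op 3 [order #3] limit_buy(price=105, qty=2): fills=none; bids=[#3:2@105] asks=[-]
After op 4 [order #4] limit_sell(price=100, qty=5): fills=#3x#4:2@105; bids=[-] asks=[#4:3@100]
After op 5 cancel(order #3): fills=none; bids=[-] asks=[#4:3@100]
After op 6 [order #5] limit_sell(price=96, qty=5): fills=none; bids=[-] asks=[#5:5@96 #4:3@100]
After op 7 [order #6] limit_buy(price=103, qty=1): fills=#6x#5:1@96; bids=[-] asks=[#5:4@96 #4:3@100]

Answer: BIDS (highest first):
  (empty)
ASKS (lowest first):
  #5: 4@96
  #4: 3@100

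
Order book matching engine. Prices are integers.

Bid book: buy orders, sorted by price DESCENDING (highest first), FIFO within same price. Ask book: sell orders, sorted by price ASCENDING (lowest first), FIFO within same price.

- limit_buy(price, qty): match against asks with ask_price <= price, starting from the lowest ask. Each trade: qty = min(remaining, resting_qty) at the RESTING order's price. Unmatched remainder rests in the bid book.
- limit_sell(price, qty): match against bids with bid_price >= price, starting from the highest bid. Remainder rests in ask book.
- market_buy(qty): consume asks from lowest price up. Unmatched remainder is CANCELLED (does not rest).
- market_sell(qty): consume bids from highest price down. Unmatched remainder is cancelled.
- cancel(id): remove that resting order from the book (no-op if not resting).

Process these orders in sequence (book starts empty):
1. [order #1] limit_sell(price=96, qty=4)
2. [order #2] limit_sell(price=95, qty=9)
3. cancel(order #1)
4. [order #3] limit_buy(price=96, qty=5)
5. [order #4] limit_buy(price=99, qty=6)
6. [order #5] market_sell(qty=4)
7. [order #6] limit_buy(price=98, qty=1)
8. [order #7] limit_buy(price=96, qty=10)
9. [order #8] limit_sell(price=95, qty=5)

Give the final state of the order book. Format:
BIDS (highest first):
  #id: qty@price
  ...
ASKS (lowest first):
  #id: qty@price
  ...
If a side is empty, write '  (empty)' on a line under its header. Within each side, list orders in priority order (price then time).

Answer: BIDS (highest first):
  #7: 6@96
ASKS (lowest first):
  (empty)

Derivation:
After op 1 [order #1] limit_sell(price=96, qty=4): fills=none; bids=[-] asks=[#1:4@96]
After op 2 [order #2] limit_sell(price=95, qty=9): fills=none; bids=[-] asks=[#2:9@95 #1:4@96]
After op 3 cancel(order #1): fills=none; bids=[-] asks=[#2:9@95]
After op 4 [order #3] limit_buy(price=96, qty=5): fills=#3x#2:5@95; bids=[-] asks=[#2:4@95]
After op 5 [order #4] limit_buy(price=99, qty=6): fills=#4x#2:4@95; bids=[#4:2@99] asks=[-]
After op 6 [order #5] market_sell(qty=4): fills=#4x#5:2@99; bids=[-] asks=[-]
After op 7 [order #6] limit_buy(price=98, qty=1): fills=none; bids=[#6:1@98] asks=[-]
After op 8 [order #7] limit_buy(price=96, qty=10): fills=none; bids=[#6:1@98 #7:10@96] asks=[-]
After op 9 [order #8] limit_sell(price=95, qty=5): fills=#6x#8:1@98 #7x#8:4@96; bids=[#7:6@96] asks=[-]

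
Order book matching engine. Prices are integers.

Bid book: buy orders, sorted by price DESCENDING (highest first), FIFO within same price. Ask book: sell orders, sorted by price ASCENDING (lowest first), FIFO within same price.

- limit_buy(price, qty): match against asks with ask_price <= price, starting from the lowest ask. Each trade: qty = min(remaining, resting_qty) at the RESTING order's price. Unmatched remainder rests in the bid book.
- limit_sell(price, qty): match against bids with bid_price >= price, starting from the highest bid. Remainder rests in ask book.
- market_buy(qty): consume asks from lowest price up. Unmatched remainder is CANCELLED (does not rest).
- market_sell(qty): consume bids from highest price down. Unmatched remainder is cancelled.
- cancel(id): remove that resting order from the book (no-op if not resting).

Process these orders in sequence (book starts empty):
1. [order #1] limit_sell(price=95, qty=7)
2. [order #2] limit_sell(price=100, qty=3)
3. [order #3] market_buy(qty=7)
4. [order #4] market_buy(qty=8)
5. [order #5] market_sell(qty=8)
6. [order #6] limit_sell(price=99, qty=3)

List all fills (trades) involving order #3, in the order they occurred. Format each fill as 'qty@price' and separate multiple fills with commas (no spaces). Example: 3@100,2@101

Answer: 7@95

Derivation:
After op 1 [order #1] limit_sell(price=95, qty=7): fills=none; bids=[-] asks=[#1:7@95]
After op 2 [order #2] limit_sell(price=100, qty=3): fills=none; bids=[-] asks=[#1:7@95 #2:3@100]
After op 3 [order #3] market_buy(qty=7): fills=#3x#1:7@95; bids=[-] asks=[#2:3@100]
After op 4 [order #4] market_buy(qty=8): fills=#4x#2:3@100; bids=[-] asks=[-]
After op 5 [order #5] market_sell(qty=8): fills=none; bids=[-] asks=[-]
After op 6 [order #6] limit_sell(price=99, qty=3): fills=none; bids=[-] asks=[#6:3@99]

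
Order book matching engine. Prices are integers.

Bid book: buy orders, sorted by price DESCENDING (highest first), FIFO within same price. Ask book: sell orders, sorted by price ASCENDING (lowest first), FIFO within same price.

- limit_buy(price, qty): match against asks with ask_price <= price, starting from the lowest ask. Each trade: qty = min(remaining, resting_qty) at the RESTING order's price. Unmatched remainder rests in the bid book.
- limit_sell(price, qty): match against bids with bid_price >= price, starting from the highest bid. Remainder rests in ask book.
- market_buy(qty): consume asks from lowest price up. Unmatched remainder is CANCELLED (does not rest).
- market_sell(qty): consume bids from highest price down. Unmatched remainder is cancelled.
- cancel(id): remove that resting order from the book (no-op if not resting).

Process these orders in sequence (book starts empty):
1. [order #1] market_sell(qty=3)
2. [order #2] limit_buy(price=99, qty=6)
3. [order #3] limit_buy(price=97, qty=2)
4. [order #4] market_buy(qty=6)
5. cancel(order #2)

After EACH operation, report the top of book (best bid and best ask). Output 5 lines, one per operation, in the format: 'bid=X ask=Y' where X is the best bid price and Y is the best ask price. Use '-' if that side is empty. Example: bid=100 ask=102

Answer: bid=- ask=-
bid=99 ask=-
bid=99 ask=-
bid=99 ask=-
bid=97 ask=-

Derivation:
After op 1 [order #1] market_sell(qty=3): fills=none; bids=[-] asks=[-]
After op 2 [order #2] limit_buy(price=99, qty=6): fills=none; bids=[#2:6@99] asks=[-]
After op 3 [order #3] limit_buy(price=97, qty=2): fills=none; bids=[#2:6@99 #3:2@97] asks=[-]
After op 4 [order #4] market_buy(qty=6): fills=none; bids=[#2:6@99 #3:2@97] asks=[-]
After op 5 cancel(order #2): fills=none; bids=[#3:2@97] asks=[-]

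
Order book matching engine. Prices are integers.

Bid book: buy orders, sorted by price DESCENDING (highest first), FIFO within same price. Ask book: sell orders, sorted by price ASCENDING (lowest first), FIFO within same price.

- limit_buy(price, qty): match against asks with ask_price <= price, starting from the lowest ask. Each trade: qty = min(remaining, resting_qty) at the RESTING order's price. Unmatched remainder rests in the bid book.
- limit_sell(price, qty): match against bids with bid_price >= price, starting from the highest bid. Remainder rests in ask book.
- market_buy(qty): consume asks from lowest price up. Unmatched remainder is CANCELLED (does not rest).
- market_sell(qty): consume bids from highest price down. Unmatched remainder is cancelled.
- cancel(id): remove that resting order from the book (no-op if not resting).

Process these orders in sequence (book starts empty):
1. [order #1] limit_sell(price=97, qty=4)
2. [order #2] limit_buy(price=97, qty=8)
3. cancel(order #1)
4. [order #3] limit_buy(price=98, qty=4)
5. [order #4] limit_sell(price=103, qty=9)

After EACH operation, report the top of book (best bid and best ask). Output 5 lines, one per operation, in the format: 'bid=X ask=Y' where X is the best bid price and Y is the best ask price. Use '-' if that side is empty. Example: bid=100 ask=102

After op 1 [order #1] limit_sell(price=97, qty=4): fills=none; bids=[-] asks=[#1:4@97]
After op 2 [order #2] limit_buy(price=97, qty=8): fills=#2x#1:4@97; bids=[#2:4@97] asks=[-]
After op 3 cancel(order #1): fills=none; bids=[#2:4@97] asks=[-]
After op 4 [order #3] limit_buy(price=98, qty=4): fills=none; bids=[#3:4@98 #2:4@97] asks=[-]
After op 5 [order #4] limit_sell(price=103, qty=9): fills=none; bids=[#3:4@98 #2:4@97] asks=[#4:9@103]

Answer: bid=- ask=97
bid=97 ask=-
bid=97 ask=-
bid=98 ask=-
bid=98 ask=103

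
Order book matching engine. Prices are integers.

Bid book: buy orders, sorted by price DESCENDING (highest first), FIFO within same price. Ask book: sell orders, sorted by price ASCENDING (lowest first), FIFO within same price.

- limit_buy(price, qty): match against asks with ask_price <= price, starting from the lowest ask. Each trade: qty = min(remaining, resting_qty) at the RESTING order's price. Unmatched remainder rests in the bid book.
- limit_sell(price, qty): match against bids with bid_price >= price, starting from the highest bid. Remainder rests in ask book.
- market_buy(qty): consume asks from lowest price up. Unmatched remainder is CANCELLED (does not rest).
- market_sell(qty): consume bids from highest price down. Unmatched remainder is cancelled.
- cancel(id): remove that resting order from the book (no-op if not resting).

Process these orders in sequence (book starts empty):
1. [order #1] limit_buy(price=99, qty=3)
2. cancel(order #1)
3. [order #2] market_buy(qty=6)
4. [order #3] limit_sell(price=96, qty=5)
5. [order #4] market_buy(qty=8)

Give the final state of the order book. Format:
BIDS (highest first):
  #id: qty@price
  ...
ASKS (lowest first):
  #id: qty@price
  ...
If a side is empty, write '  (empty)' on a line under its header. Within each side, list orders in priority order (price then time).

After op 1 [order #1] limit_buy(price=99, qty=3): fills=none; bids=[#1:3@99] asks=[-]
After op 2 cancel(order #1): fills=none; bids=[-] asks=[-]
After op 3 [order #2] market_buy(qty=6): fills=none; bids=[-] asks=[-]
After op 4 [order #3] limit_sell(price=96, qty=5): fills=none; bids=[-] asks=[#3:5@96]
After op 5 [order #4] market_buy(qty=8): fills=#4x#3:5@96; bids=[-] asks=[-]

Answer: BIDS (highest first):
  (empty)
ASKS (lowest first):
  (empty)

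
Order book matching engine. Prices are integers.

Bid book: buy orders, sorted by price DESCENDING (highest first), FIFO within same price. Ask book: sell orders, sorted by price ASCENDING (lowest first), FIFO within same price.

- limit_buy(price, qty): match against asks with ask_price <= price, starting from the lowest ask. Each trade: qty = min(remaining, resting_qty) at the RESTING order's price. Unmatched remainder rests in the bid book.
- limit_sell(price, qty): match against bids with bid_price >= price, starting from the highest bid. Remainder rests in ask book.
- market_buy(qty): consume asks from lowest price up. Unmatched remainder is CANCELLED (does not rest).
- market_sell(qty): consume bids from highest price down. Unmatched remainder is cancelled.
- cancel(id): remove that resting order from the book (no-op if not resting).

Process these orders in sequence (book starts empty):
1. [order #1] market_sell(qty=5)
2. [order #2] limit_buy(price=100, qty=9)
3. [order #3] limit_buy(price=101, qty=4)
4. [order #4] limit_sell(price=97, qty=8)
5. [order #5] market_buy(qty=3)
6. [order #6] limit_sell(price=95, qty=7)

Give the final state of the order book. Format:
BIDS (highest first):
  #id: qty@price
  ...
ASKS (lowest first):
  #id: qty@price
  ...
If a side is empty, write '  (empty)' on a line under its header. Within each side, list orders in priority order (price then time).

After op 1 [order #1] market_sell(qty=5): fills=none; bids=[-] asks=[-]
After op 2 [order #2] limit_buy(price=100, qty=9): fills=none; bids=[#2:9@100] asks=[-]
After op 3 [order #3] limit_buy(price=101, qty=4): fills=none; bids=[#3:4@101 #2:9@100] asks=[-]
After op 4 [order #4] limit_sell(price=97, qty=8): fills=#3x#4:4@101 #2x#4:4@100; bids=[#2:5@100] asks=[-]
After op 5 [order #5] market_buy(qty=3): fills=none; bids=[#2:5@100] asks=[-]
After op 6 [order #6] limit_sell(price=95, qty=7): fills=#2x#6:5@100; bids=[-] asks=[#6:2@95]

Answer: BIDS (highest first):
  (empty)
ASKS (lowest first):
  #6: 2@95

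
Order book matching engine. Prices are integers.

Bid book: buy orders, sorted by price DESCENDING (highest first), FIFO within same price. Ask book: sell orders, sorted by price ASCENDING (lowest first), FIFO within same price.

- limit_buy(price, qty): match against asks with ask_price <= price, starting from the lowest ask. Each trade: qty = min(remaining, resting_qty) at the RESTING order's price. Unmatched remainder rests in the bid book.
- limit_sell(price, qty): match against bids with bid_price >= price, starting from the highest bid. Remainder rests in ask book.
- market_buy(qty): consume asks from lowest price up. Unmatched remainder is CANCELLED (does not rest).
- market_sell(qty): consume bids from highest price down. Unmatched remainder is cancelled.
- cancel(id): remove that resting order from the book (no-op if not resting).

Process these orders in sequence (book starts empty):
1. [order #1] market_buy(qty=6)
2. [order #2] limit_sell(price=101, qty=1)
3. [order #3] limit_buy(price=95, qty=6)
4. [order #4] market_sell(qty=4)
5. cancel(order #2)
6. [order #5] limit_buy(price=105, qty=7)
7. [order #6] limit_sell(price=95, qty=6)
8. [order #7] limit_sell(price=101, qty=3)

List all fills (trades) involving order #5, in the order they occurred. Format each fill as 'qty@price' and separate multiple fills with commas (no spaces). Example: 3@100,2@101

After op 1 [order #1] market_buy(qty=6): fills=none; bids=[-] asks=[-]
After op 2 [order #2] limit_sell(price=101, qty=1): fills=none; bids=[-] asks=[#2:1@101]
After op 3 [order #3] limit_buy(price=95, qty=6): fills=none; bids=[#3:6@95] asks=[#2:1@101]
After op 4 [order #4] market_sell(qty=4): fills=#3x#4:4@95; bids=[#3:2@95] asks=[#2:1@101]
After op 5 cancel(order #2): fills=none; bids=[#3:2@95] asks=[-]
After op 6 [order #5] limit_buy(price=105, qty=7): fills=none; bids=[#5:7@105 #3:2@95] asks=[-]
After op 7 [order #6] limit_sell(price=95, qty=6): fills=#5x#6:6@105; bids=[#5:1@105 #3:2@95] asks=[-]
After op 8 [order #7] limit_sell(price=101, qty=3): fills=#5x#7:1@105; bids=[#3:2@95] asks=[#7:2@101]

Answer: 6@105,1@105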